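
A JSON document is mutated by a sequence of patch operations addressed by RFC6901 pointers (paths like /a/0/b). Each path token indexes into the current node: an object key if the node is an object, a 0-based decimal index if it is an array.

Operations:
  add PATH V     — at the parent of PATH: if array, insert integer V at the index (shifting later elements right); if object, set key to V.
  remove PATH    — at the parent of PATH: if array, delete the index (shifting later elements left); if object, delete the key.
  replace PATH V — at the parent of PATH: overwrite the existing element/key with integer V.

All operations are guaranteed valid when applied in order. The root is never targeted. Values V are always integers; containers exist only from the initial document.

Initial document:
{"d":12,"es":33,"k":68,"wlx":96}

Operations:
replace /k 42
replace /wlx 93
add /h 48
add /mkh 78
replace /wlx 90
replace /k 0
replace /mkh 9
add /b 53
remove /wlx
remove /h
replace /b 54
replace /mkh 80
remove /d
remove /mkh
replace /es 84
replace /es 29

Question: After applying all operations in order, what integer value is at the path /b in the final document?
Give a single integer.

After op 1 (replace /k 42): {"d":12,"es":33,"k":42,"wlx":96}
After op 2 (replace /wlx 93): {"d":12,"es":33,"k":42,"wlx":93}
After op 3 (add /h 48): {"d":12,"es":33,"h":48,"k":42,"wlx":93}
After op 4 (add /mkh 78): {"d":12,"es":33,"h":48,"k":42,"mkh":78,"wlx":93}
After op 5 (replace /wlx 90): {"d":12,"es":33,"h":48,"k":42,"mkh":78,"wlx":90}
After op 6 (replace /k 0): {"d":12,"es":33,"h":48,"k":0,"mkh":78,"wlx":90}
After op 7 (replace /mkh 9): {"d":12,"es":33,"h":48,"k":0,"mkh":9,"wlx":90}
After op 8 (add /b 53): {"b":53,"d":12,"es":33,"h":48,"k":0,"mkh":9,"wlx":90}
After op 9 (remove /wlx): {"b":53,"d":12,"es":33,"h":48,"k":0,"mkh":9}
After op 10 (remove /h): {"b":53,"d":12,"es":33,"k":0,"mkh":9}
After op 11 (replace /b 54): {"b":54,"d":12,"es":33,"k":0,"mkh":9}
After op 12 (replace /mkh 80): {"b":54,"d":12,"es":33,"k":0,"mkh":80}
After op 13 (remove /d): {"b":54,"es":33,"k":0,"mkh":80}
After op 14 (remove /mkh): {"b":54,"es":33,"k":0}
After op 15 (replace /es 84): {"b":54,"es":84,"k":0}
After op 16 (replace /es 29): {"b":54,"es":29,"k":0}
Value at /b: 54

Answer: 54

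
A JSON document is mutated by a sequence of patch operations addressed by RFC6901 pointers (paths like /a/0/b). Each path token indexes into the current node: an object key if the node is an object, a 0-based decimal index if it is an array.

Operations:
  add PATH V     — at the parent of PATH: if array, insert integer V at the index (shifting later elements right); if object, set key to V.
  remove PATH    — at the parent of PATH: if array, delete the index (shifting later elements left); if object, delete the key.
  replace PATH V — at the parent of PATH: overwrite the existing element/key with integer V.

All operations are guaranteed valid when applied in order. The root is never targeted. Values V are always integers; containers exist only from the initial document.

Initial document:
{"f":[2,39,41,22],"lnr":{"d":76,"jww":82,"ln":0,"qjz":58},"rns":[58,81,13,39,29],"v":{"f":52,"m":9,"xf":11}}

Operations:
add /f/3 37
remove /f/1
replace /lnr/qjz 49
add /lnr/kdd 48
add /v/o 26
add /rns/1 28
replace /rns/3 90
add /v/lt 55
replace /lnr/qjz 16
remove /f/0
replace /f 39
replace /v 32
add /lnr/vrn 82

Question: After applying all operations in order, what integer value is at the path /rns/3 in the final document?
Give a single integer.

After op 1 (add /f/3 37): {"f":[2,39,41,37,22],"lnr":{"d":76,"jww":82,"ln":0,"qjz":58},"rns":[58,81,13,39,29],"v":{"f":52,"m":9,"xf":11}}
After op 2 (remove /f/1): {"f":[2,41,37,22],"lnr":{"d":76,"jww":82,"ln":0,"qjz":58},"rns":[58,81,13,39,29],"v":{"f":52,"m":9,"xf":11}}
After op 3 (replace /lnr/qjz 49): {"f":[2,41,37,22],"lnr":{"d":76,"jww":82,"ln":0,"qjz":49},"rns":[58,81,13,39,29],"v":{"f":52,"m":9,"xf":11}}
After op 4 (add /lnr/kdd 48): {"f":[2,41,37,22],"lnr":{"d":76,"jww":82,"kdd":48,"ln":0,"qjz":49},"rns":[58,81,13,39,29],"v":{"f":52,"m":9,"xf":11}}
After op 5 (add /v/o 26): {"f":[2,41,37,22],"lnr":{"d":76,"jww":82,"kdd":48,"ln":0,"qjz":49},"rns":[58,81,13,39,29],"v":{"f":52,"m":9,"o":26,"xf":11}}
After op 6 (add /rns/1 28): {"f":[2,41,37,22],"lnr":{"d":76,"jww":82,"kdd":48,"ln":0,"qjz":49},"rns":[58,28,81,13,39,29],"v":{"f":52,"m":9,"o":26,"xf":11}}
After op 7 (replace /rns/3 90): {"f":[2,41,37,22],"lnr":{"d":76,"jww":82,"kdd":48,"ln":0,"qjz":49},"rns":[58,28,81,90,39,29],"v":{"f":52,"m":9,"o":26,"xf":11}}
After op 8 (add /v/lt 55): {"f":[2,41,37,22],"lnr":{"d":76,"jww":82,"kdd":48,"ln":0,"qjz":49},"rns":[58,28,81,90,39,29],"v":{"f":52,"lt":55,"m":9,"o":26,"xf":11}}
After op 9 (replace /lnr/qjz 16): {"f":[2,41,37,22],"lnr":{"d":76,"jww":82,"kdd":48,"ln":0,"qjz":16},"rns":[58,28,81,90,39,29],"v":{"f":52,"lt":55,"m":9,"o":26,"xf":11}}
After op 10 (remove /f/0): {"f":[41,37,22],"lnr":{"d":76,"jww":82,"kdd":48,"ln":0,"qjz":16},"rns":[58,28,81,90,39,29],"v":{"f":52,"lt":55,"m":9,"o":26,"xf":11}}
After op 11 (replace /f 39): {"f":39,"lnr":{"d":76,"jww":82,"kdd":48,"ln":0,"qjz":16},"rns":[58,28,81,90,39,29],"v":{"f":52,"lt":55,"m":9,"o":26,"xf":11}}
After op 12 (replace /v 32): {"f":39,"lnr":{"d":76,"jww":82,"kdd":48,"ln":0,"qjz":16},"rns":[58,28,81,90,39,29],"v":32}
After op 13 (add /lnr/vrn 82): {"f":39,"lnr":{"d":76,"jww":82,"kdd":48,"ln":0,"qjz":16,"vrn":82},"rns":[58,28,81,90,39,29],"v":32}
Value at /rns/3: 90

Answer: 90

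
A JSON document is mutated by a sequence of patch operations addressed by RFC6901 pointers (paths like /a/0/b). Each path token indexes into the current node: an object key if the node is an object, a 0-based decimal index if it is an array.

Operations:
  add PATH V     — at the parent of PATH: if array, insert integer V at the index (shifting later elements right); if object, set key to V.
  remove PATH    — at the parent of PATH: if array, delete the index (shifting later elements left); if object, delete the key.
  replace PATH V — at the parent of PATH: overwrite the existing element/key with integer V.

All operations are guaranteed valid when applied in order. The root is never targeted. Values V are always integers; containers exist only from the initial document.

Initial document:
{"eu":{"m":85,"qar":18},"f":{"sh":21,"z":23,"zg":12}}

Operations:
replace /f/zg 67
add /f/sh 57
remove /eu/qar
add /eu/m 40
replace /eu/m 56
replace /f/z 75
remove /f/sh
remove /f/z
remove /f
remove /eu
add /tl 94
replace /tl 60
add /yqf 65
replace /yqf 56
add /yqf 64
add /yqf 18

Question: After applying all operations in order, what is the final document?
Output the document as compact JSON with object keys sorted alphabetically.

Answer: {"tl":60,"yqf":18}

Derivation:
After op 1 (replace /f/zg 67): {"eu":{"m":85,"qar":18},"f":{"sh":21,"z":23,"zg":67}}
After op 2 (add /f/sh 57): {"eu":{"m":85,"qar":18},"f":{"sh":57,"z":23,"zg":67}}
After op 3 (remove /eu/qar): {"eu":{"m":85},"f":{"sh":57,"z":23,"zg":67}}
After op 4 (add /eu/m 40): {"eu":{"m":40},"f":{"sh":57,"z":23,"zg":67}}
After op 5 (replace /eu/m 56): {"eu":{"m":56},"f":{"sh":57,"z":23,"zg":67}}
After op 6 (replace /f/z 75): {"eu":{"m":56},"f":{"sh":57,"z":75,"zg":67}}
After op 7 (remove /f/sh): {"eu":{"m":56},"f":{"z":75,"zg":67}}
After op 8 (remove /f/z): {"eu":{"m":56},"f":{"zg":67}}
After op 9 (remove /f): {"eu":{"m":56}}
After op 10 (remove /eu): {}
After op 11 (add /tl 94): {"tl":94}
After op 12 (replace /tl 60): {"tl":60}
After op 13 (add /yqf 65): {"tl":60,"yqf":65}
After op 14 (replace /yqf 56): {"tl":60,"yqf":56}
After op 15 (add /yqf 64): {"tl":60,"yqf":64}
After op 16 (add /yqf 18): {"tl":60,"yqf":18}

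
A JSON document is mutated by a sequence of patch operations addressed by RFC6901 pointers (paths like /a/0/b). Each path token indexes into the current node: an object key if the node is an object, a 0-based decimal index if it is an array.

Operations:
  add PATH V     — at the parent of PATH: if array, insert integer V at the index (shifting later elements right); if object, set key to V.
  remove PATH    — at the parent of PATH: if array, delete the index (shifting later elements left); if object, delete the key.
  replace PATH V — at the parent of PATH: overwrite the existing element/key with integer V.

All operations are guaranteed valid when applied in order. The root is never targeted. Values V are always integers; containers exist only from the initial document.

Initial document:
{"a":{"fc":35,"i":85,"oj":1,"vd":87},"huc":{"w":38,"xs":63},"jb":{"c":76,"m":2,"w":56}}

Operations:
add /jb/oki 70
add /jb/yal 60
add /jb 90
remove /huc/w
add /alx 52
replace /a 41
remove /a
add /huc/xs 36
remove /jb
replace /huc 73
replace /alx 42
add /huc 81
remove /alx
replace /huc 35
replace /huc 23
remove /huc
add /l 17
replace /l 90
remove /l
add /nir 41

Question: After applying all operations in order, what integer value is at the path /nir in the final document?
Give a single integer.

Answer: 41

Derivation:
After op 1 (add /jb/oki 70): {"a":{"fc":35,"i":85,"oj":1,"vd":87},"huc":{"w":38,"xs":63},"jb":{"c":76,"m":2,"oki":70,"w":56}}
After op 2 (add /jb/yal 60): {"a":{"fc":35,"i":85,"oj":1,"vd":87},"huc":{"w":38,"xs":63},"jb":{"c":76,"m":2,"oki":70,"w":56,"yal":60}}
After op 3 (add /jb 90): {"a":{"fc":35,"i":85,"oj":1,"vd":87},"huc":{"w":38,"xs":63},"jb":90}
After op 4 (remove /huc/w): {"a":{"fc":35,"i":85,"oj":1,"vd":87},"huc":{"xs":63},"jb":90}
After op 5 (add /alx 52): {"a":{"fc":35,"i":85,"oj":1,"vd":87},"alx":52,"huc":{"xs":63},"jb":90}
After op 6 (replace /a 41): {"a":41,"alx":52,"huc":{"xs":63},"jb":90}
After op 7 (remove /a): {"alx":52,"huc":{"xs":63},"jb":90}
After op 8 (add /huc/xs 36): {"alx":52,"huc":{"xs":36},"jb":90}
After op 9 (remove /jb): {"alx":52,"huc":{"xs":36}}
After op 10 (replace /huc 73): {"alx":52,"huc":73}
After op 11 (replace /alx 42): {"alx":42,"huc":73}
After op 12 (add /huc 81): {"alx":42,"huc":81}
After op 13 (remove /alx): {"huc":81}
After op 14 (replace /huc 35): {"huc":35}
After op 15 (replace /huc 23): {"huc":23}
After op 16 (remove /huc): {}
After op 17 (add /l 17): {"l":17}
After op 18 (replace /l 90): {"l":90}
After op 19 (remove /l): {}
After op 20 (add /nir 41): {"nir":41}
Value at /nir: 41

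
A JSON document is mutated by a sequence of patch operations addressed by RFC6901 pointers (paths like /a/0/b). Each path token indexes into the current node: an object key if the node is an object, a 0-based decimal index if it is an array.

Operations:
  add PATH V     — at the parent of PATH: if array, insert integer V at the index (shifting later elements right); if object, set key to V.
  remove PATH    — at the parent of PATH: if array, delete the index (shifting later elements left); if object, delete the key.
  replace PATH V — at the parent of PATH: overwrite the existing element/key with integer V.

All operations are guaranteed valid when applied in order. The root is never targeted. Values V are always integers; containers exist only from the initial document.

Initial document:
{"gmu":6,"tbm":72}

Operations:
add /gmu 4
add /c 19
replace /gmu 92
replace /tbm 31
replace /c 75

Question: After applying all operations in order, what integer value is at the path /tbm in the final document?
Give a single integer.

After op 1 (add /gmu 4): {"gmu":4,"tbm":72}
After op 2 (add /c 19): {"c":19,"gmu":4,"tbm":72}
After op 3 (replace /gmu 92): {"c":19,"gmu":92,"tbm":72}
After op 4 (replace /tbm 31): {"c":19,"gmu":92,"tbm":31}
After op 5 (replace /c 75): {"c":75,"gmu":92,"tbm":31}
Value at /tbm: 31

Answer: 31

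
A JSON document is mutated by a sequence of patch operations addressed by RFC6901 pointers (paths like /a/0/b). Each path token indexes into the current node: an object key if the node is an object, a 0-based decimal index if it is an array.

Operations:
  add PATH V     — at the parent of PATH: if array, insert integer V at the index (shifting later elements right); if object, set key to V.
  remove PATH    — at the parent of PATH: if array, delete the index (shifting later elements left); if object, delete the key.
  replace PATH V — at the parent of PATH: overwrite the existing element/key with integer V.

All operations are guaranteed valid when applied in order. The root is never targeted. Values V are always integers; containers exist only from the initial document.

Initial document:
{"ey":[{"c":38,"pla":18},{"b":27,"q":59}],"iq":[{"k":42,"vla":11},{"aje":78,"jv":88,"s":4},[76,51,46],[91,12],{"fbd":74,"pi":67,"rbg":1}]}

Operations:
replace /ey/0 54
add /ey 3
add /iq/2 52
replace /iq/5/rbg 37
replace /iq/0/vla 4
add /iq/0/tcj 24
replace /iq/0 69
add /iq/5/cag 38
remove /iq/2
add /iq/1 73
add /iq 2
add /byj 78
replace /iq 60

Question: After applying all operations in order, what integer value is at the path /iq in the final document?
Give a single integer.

Answer: 60

Derivation:
After op 1 (replace /ey/0 54): {"ey":[54,{"b":27,"q":59}],"iq":[{"k":42,"vla":11},{"aje":78,"jv":88,"s":4},[76,51,46],[91,12],{"fbd":74,"pi":67,"rbg":1}]}
After op 2 (add /ey 3): {"ey":3,"iq":[{"k":42,"vla":11},{"aje":78,"jv":88,"s":4},[76,51,46],[91,12],{"fbd":74,"pi":67,"rbg":1}]}
After op 3 (add /iq/2 52): {"ey":3,"iq":[{"k":42,"vla":11},{"aje":78,"jv":88,"s":4},52,[76,51,46],[91,12],{"fbd":74,"pi":67,"rbg":1}]}
After op 4 (replace /iq/5/rbg 37): {"ey":3,"iq":[{"k":42,"vla":11},{"aje":78,"jv":88,"s":4},52,[76,51,46],[91,12],{"fbd":74,"pi":67,"rbg":37}]}
After op 5 (replace /iq/0/vla 4): {"ey":3,"iq":[{"k":42,"vla":4},{"aje":78,"jv":88,"s":4},52,[76,51,46],[91,12],{"fbd":74,"pi":67,"rbg":37}]}
After op 6 (add /iq/0/tcj 24): {"ey":3,"iq":[{"k":42,"tcj":24,"vla":4},{"aje":78,"jv":88,"s":4},52,[76,51,46],[91,12],{"fbd":74,"pi":67,"rbg":37}]}
After op 7 (replace /iq/0 69): {"ey":3,"iq":[69,{"aje":78,"jv":88,"s":4},52,[76,51,46],[91,12],{"fbd":74,"pi":67,"rbg":37}]}
After op 8 (add /iq/5/cag 38): {"ey":3,"iq":[69,{"aje":78,"jv":88,"s":4},52,[76,51,46],[91,12],{"cag":38,"fbd":74,"pi":67,"rbg":37}]}
After op 9 (remove /iq/2): {"ey":3,"iq":[69,{"aje":78,"jv":88,"s":4},[76,51,46],[91,12],{"cag":38,"fbd":74,"pi":67,"rbg":37}]}
After op 10 (add /iq/1 73): {"ey":3,"iq":[69,73,{"aje":78,"jv":88,"s":4},[76,51,46],[91,12],{"cag":38,"fbd":74,"pi":67,"rbg":37}]}
After op 11 (add /iq 2): {"ey":3,"iq":2}
After op 12 (add /byj 78): {"byj":78,"ey":3,"iq":2}
After op 13 (replace /iq 60): {"byj":78,"ey":3,"iq":60}
Value at /iq: 60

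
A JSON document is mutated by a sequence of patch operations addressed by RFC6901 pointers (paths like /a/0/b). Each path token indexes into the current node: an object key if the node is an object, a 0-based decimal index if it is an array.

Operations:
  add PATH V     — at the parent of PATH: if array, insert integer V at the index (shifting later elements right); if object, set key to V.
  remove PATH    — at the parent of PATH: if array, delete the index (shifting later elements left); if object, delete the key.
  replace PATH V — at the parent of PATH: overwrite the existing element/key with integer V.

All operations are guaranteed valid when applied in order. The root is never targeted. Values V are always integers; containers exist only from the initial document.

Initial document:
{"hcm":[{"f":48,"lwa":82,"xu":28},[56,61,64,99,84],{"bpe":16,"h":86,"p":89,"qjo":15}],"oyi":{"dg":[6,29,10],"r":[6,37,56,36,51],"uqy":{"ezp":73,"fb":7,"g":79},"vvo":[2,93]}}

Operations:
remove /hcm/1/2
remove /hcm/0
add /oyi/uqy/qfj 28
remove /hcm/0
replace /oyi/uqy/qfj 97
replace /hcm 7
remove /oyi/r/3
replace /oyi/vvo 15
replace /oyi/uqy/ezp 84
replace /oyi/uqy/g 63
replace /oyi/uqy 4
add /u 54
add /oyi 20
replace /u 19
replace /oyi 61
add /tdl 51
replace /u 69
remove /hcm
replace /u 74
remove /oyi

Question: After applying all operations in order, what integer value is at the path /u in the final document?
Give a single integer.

Answer: 74

Derivation:
After op 1 (remove /hcm/1/2): {"hcm":[{"f":48,"lwa":82,"xu":28},[56,61,99,84],{"bpe":16,"h":86,"p":89,"qjo":15}],"oyi":{"dg":[6,29,10],"r":[6,37,56,36,51],"uqy":{"ezp":73,"fb":7,"g":79},"vvo":[2,93]}}
After op 2 (remove /hcm/0): {"hcm":[[56,61,99,84],{"bpe":16,"h":86,"p":89,"qjo":15}],"oyi":{"dg":[6,29,10],"r":[6,37,56,36,51],"uqy":{"ezp":73,"fb":7,"g":79},"vvo":[2,93]}}
After op 3 (add /oyi/uqy/qfj 28): {"hcm":[[56,61,99,84],{"bpe":16,"h":86,"p":89,"qjo":15}],"oyi":{"dg":[6,29,10],"r":[6,37,56,36,51],"uqy":{"ezp":73,"fb":7,"g":79,"qfj":28},"vvo":[2,93]}}
After op 4 (remove /hcm/0): {"hcm":[{"bpe":16,"h":86,"p":89,"qjo":15}],"oyi":{"dg":[6,29,10],"r":[6,37,56,36,51],"uqy":{"ezp":73,"fb":7,"g":79,"qfj":28},"vvo":[2,93]}}
After op 5 (replace /oyi/uqy/qfj 97): {"hcm":[{"bpe":16,"h":86,"p":89,"qjo":15}],"oyi":{"dg":[6,29,10],"r":[6,37,56,36,51],"uqy":{"ezp":73,"fb":7,"g":79,"qfj":97},"vvo":[2,93]}}
After op 6 (replace /hcm 7): {"hcm":7,"oyi":{"dg":[6,29,10],"r":[6,37,56,36,51],"uqy":{"ezp":73,"fb":7,"g":79,"qfj":97},"vvo":[2,93]}}
After op 7 (remove /oyi/r/3): {"hcm":7,"oyi":{"dg":[6,29,10],"r":[6,37,56,51],"uqy":{"ezp":73,"fb":7,"g":79,"qfj":97},"vvo":[2,93]}}
After op 8 (replace /oyi/vvo 15): {"hcm":7,"oyi":{"dg":[6,29,10],"r":[6,37,56,51],"uqy":{"ezp":73,"fb":7,"g":79,"qfj":97},"vvo":15}}
After op 9 (replace /oyi/uqy/ezp 84): {"hcm":7,"oyi":{"dg":[6,29,10],"r":[6,37,56,51],"uqy":{"ezp":84,"fb":7,"g":79,"qfj":97},"vvo":15}}
After op 10 (replace /oyi/uqy/g 63): {"hcm":7,"oyi":{"dg":[6,29,10],"r":[6,37,56,51],"uqy":{"ezp":84,"fb":7,"g":63,"qfj":97},"vvo":15}}
After op 11 (replace /oyi/uqy 4): {"hcm":7,"oyi":{"dg":[6,29,10],"r":[6,37,56,51],"uqy":4,"vvo":15}}
After op 12 (add /u 54): {"hcm":7,"oyi":{"dg":[6,29,10],"r":[6,37,56,51],"uqy":4,"vvo":15},"u":54}
After op 13 (add /oyi 20): {"hcm":7,"oyi":20,"u":54}
After op 14 (replace /u 19): {"hcm":7,"oyi":20,"u":19}
After op 15 (replace /oyi 61): {"hcm":7,"oyi":61,"u":19}
After op 16 (add /tdl 51): {"hcm":7,"oyi":61,"tdl":51,"u":19}
After op 17 (replace /u 69): {"hcm":7,"oyi":61,"tdl":51,"u":69}
After op 18 (remove /hcm): {"oyi":61,"tdl":51,"u":69}
After op 19 (replace /u 74): {"oyi":61,"tdl":51,"u":74}
After op 20 (remove /oyi): {"tdl":51,"u":74}
Value at /u: 74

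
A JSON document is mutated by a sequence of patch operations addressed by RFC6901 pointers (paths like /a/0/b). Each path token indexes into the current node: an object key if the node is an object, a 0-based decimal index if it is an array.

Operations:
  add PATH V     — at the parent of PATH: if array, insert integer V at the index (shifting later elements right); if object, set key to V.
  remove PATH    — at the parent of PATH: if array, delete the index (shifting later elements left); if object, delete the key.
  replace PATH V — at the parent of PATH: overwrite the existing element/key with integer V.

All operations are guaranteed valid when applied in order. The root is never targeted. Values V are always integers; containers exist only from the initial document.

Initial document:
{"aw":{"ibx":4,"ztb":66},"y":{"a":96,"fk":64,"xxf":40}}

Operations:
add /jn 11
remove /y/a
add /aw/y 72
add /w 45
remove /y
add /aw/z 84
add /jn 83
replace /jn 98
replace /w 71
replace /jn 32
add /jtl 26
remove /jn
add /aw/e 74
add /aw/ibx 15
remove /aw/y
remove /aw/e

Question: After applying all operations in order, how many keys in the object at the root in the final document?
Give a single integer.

After op 1 (add /jn 11): {"aw":{"ibx":4,"ztb":66},"jn":11,"y":{"a":96,"fk":64,"xxf":40}}
After op 2 (remove /y/a): {"aw":{"ibx":4,"ztb":66},"jn":11,"y":{"fk":64,"xxf":40}}
After op 3 (add /aw/y 72): {"aw":{"ibx":4,"y":72,"ztb":66},"jn":11,"y":{"fk":64,"xxf":40}}
After op 4 (add /w 45): {"aw":{"ibx":4,"y":72,"ztb":66},"jn":11,"w":45,"y":{"fk":64,"xxf":40}}
After op 5 (remove /y): {"aw":{"ibx":4,"y":72,"ztb":66},"jn":11,"w":45}
After op 6 (add /aw/z 84): {"aw":{"ibx":4,"y":72,"z":84,"ztb":66},"jn":11,"w":45}
After op 7 (add /jn 83): {"aw":{"ibx":4,"y":72,"z":84,"ztb":66},"jn":83,"w":45}
After op 8 (replace /jn 98): {"aw":{"ibx":4,"y":72,"z":84,"ztb":66},"jn":98,"w":45}
After op 9 (replace /w 71): {"aw":{"ibx":4,"y":72,"z":84,"ztb":66},"jn":98,"w":71}
After op 10 (replace /jn 32): {"aw":{"ibx":4,"y":72,"z":84,"ztb":66},"jn":32,"w":71}
After op 11 (add /jtl 26): {"aw":{"ibx":4,"y":72,"z":84,"ztb":66},"jn":32,"jtl":26,"w":71}
After op 12 (remove /jn): {"aw":{"ibx":4,"y":72,"z":84,"ztb":66},"jtl":26,"w":71}
After op 13 (add /aw/e 74): {"aw":{"e":74,"ibx":4,"y":72,"z":84,"ztb":66},"jtl":26,"w":71}
After op 14 (add /aw/ibx 15): {"aw":{"e":74,"ibx":15,"y":72,"z":84,"ztb":66},"jtl":26,"w":71}
After op 15 (remove /aw/y): {"aw":{"e":74,"ibx":15,"z":84,"ztb":66},"jtl":26,"w":71}
After op 16 (remove /aw/e): {"aw":{"ibx":15,"z":84,"ztb":66},"jtl":26,"w":71}
Size at the root: 3

Answer: 3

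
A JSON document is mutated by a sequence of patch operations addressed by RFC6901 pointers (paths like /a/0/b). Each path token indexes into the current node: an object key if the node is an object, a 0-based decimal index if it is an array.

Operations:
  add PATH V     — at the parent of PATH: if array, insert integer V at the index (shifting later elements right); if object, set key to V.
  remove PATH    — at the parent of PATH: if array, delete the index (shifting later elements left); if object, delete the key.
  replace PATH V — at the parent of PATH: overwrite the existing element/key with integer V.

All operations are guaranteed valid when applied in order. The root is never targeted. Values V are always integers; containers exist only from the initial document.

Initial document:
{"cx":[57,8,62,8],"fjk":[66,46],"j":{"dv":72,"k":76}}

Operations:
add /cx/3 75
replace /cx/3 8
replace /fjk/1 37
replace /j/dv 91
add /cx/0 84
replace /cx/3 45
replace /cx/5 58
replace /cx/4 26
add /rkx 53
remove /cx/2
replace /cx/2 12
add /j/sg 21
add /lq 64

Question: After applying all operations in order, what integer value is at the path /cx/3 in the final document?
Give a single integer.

After op 1 (add /cx/3 75): {"cx":[57,8,62,75,8],"fjk":[66,46],"j":{"dv":72,"k":76}}
After op 2 (replace /cx/3 8): {"cx":[57,8,62,8,8],"fjk":[66,46],"j":{"dv":72,"k":76}}
After op 3 (replace /fjk/1 37): {"cx":[57,8,62,8,8],"fjk":[66,37],"j":{"dv":72,"k":76}}
After op 4 (replace /j/dv 91): {"cx":[57,8,62,8,8],"fjk":[66,37],"j":{"dv":91,"k":76}}
After op 5 (add /cx/0 84): {"cx":[84,57,8,62,8,8],"fjk":[66,37],"j":{"dv":91,"k":76}}
After op 6 (replace /cx/3 45): {"cx":[84,57,8,45,8,8],"fjk":[66,37],"j":{"dv":91,"k":76}}
After op 7 (replace /cx/5 58): {"cx":[84,57,8,45,8,58],"fjk":[66,37],"j":{"dv":91,"k":76}}
After op 8 (replace /cx/4 26): {"cx":[84,57,8,45,26,58],"fjk":[66,37],"j":{"dv":91,"k":76}}
After op 9 (add /rkx 53): {"cx":[84,57,8,45,26,58],"fjk":[66,37],"j":{"dv":91,"k":76},"rkx":53}
After op 10 (remove /cx/2): {"cx":[84,57,45,26,58],"fjk":[66,37],"j":{"dv":91,"k":76},"rkx":53}
After op 11 (replace /cx/2 12): {"cx":[84,57,12,26,58],"fjk":[66,37],"j":{"dv":91,"k":76},"rkx":53}
After op 12 (add /j/sg 21): {"cx":[84,57,12,26,58],"fjk":[66,37],"j":{"dv":91,"k":76,"sg":21},"rkx":53}
After op 13 (add /lq 64): {"cx":[84,57,12,26,58],"fjk":[66,37],"j":{"dv":91,"k":76,"sg":21},"lq":64,"rkx":53}
Value at /cx/3: 26

Answer: 26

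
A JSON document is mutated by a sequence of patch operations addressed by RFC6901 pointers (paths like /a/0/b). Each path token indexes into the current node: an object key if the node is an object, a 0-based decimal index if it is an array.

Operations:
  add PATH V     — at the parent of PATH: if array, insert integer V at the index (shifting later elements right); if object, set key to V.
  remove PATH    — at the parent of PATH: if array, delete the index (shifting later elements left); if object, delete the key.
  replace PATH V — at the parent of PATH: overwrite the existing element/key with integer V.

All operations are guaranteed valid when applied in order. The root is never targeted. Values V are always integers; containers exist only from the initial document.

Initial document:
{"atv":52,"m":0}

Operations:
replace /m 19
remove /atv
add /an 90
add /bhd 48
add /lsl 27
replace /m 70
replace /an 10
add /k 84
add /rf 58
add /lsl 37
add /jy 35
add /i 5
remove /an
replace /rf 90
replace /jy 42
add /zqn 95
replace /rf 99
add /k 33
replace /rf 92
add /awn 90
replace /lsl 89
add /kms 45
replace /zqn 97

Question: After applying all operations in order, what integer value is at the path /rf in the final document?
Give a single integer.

After op 1 (replace /m 19): {"atv":52,"m":19}
After op 2 (remove /atv): {"m":19}
After op 3 (add /an 90): {"an":90,"m":19}
After op 4 (add /bhd 48): {"an":90,"bhd":48,"m":19}
After op 5 (add /lsl 27): {"an":90,"bhd":48,"lsl":27,"m":19}
After op 6 (replace /m 70): {"an":90,"bhd":48,"lsl":27,"m":70}
After op 7 (replace /an 10): {"an":10,"bhd":48,"lsl":27,"m":70}
After op 8 (add /k 84): {"an":10,"bhd":48,"k":84,"lsl":27,"m":70}
After op 9 (add /rf 58): {"an":10,"bhd":48,"k":84,"lsl":27,"m":70,"rf":58}
After op 10 (add /lsl 37): {"an":10,"bhd":48,"k":84,"lsl":37,"m":70,"rf":58}
After op 11 (add /jy 35): {"an":10,"bhd":48,"jy":35,"k":84,"lsl":37,"m":70,"rf":58}
After op 12 (add /i 5): {"an":10,"bhd":48,"i":5,"jy":35,"k":84,"lsl":37,"m":70,"rf":58}
After op 13 (remove /an): {"bhd":48,"i":5,"jy":35,"k":84,"lsl":37,"m":70,"rf":58}
After op 14 (replace /rf 90): {"bhd":48,"i":5,"jy":35,"k":84,"lsl":37,"m":70,"rf":90}
After op 15 (replace /jy 42): {"bhd":48,"i":5,"jy":42,"k":84,"lsl":37,"m":70,"rf":90}
After op 16 (add /zqn 95): {"bhd":48,"i":5,"jy":42,"k":84,"lsl":37,"m":70,"rf":90,"zqn":95}
After op 17 (replace /rf 99): {"bhd":48,"i":5,"jy":42,"k":84,"lsl":37,"m":70,"rf":99,"zqn":95}
After op 18 (add /k 33): {"bhd":48,"i":5,"jy":42,"k":33,"lsl":37,"m":70,"rf":99,"zqn":95}
After op 19 (replace /rf 92): {"bhd":48,"i":5,"jy":42,"k":33,"lsl":37,"m":70,"rf":92,"zqn":95}
After op 20 (add /awn 90): {"awn":90,"bhd":48,"i":5,"jy":42,"k":33,"lsl":37,"m":70,"rf":92,"zqn":95}
After op 21 (replace /lsl 89): {"awn":90,"bhd":48,"i":5,"jy":42,"k":33,"lsl":89,"m":70,"rf":92,"zqn":95}
After op 22 (add /kms 45): {"awn":90,"bhd":48,"i":5,"jy":42,"k":33,"kms":45,"lsl":89,"m":70,"rf":92,"zqn":95}
After op 23 (replace /zqn 97): {"awn":90,"bhd":48,"i":5,"jy":42,"k":33,"kms":45,"lsl":89,"m":70,"rf":92,"zqn":97}
Value at /rf: 92

Answer: 92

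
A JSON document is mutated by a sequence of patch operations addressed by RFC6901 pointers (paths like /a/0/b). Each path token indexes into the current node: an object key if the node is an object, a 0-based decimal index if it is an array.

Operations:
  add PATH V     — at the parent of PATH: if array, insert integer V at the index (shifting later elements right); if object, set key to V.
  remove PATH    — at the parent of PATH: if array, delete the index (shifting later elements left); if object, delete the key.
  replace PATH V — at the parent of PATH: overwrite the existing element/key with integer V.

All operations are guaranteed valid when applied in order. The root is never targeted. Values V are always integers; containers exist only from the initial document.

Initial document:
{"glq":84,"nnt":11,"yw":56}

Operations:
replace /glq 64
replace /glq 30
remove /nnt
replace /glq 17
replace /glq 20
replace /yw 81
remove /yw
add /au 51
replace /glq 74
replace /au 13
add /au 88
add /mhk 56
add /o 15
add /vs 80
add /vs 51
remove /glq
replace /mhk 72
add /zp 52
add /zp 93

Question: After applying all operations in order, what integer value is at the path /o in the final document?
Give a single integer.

Answer: 15

Derivation:
After op 1 (replace /glq 64): {"glq":64,"nnt":11,"yw":56}
After op 2 (replace /glq 30): {"glq":30,"nnt":11,"yw":56}
After op 3 (remove /nnt): {"glq":30,"yw":56}
After op 4 (replace /glq 17): {"glq":17,"yw":56}
After op 5 (replace /glq 20): {"glq":20,"yw":56}
After op 6 (replace /yw 81): {"glq":20,"yw":81}
After op 7 (remove /yw): {"glq":20}
After op 8 (add /au 51): {"au":51,"glq":20}
After op 9 (replace /glq 74): {"au":51,"glq":74}
After op 10 (replace /au 13): {"au":13,"glq":74}
After op 11 (add /au 88): {"au":88,"glq":74}
After op 12 (add /mhk 56): {"au":88,"glq":74,"mhk":56}
After op 13 (add /o 15): {"au":88,"glq":74,"mhk":56,"o":15}
After op 14 (add /vs 80): {"au":88,"glq":74,"mhk":56,"o":15,"vs":80}
After op 15 (add /vs 51): {"au":88,"glq":74,"mhk":56,"o":15,"vs":51}
After op 16 (remove /glq): {"au":88,"mhk":56,"o":15,"vs":51}
After op 17 (replace /mhk 72): {"au":88,"mhk":72,"o":15,"vs":51}
After op 18 (add /zp 52): {"au":88,"mhk":72,"o":15,"vs":51,"zp":52}
After op 19 (add /zp 93): {"au":88,"mhk":72,"o":15,"vs":51,"zp":93}
Value at /o: 15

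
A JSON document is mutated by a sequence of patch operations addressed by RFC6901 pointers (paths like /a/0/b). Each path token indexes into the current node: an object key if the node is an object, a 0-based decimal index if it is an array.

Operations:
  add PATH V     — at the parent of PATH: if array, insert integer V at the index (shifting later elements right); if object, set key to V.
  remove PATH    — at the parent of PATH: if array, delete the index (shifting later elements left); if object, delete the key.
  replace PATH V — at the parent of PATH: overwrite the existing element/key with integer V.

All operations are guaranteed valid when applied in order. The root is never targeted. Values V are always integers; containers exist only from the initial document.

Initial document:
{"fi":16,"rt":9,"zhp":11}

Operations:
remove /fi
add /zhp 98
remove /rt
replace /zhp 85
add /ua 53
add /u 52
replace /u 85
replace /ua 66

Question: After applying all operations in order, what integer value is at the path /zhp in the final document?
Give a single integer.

After op 1 (remove /fi): {"rt":9,"zhp":11}
After op 2 (add /zhp 98): {"rt":9,"zhp":98}
After op 3 (remove /rt): {"zhp":98}
After op 4 (replace /zhp 85): {"zhp":85}
After op 5 (add /ua 53): {"ua":53,"zhp":85}
After op 6 (add /u 52): {"u":52,"ua":53,"zhp":85}
After op 7 (replace /u 85): {"u":85,"ua":53,"zhp":85}
After op 8 (replace /ua 66): {"u":85,"ua":66,"zhp":85}
Value at /zhp: 85

Answer: 85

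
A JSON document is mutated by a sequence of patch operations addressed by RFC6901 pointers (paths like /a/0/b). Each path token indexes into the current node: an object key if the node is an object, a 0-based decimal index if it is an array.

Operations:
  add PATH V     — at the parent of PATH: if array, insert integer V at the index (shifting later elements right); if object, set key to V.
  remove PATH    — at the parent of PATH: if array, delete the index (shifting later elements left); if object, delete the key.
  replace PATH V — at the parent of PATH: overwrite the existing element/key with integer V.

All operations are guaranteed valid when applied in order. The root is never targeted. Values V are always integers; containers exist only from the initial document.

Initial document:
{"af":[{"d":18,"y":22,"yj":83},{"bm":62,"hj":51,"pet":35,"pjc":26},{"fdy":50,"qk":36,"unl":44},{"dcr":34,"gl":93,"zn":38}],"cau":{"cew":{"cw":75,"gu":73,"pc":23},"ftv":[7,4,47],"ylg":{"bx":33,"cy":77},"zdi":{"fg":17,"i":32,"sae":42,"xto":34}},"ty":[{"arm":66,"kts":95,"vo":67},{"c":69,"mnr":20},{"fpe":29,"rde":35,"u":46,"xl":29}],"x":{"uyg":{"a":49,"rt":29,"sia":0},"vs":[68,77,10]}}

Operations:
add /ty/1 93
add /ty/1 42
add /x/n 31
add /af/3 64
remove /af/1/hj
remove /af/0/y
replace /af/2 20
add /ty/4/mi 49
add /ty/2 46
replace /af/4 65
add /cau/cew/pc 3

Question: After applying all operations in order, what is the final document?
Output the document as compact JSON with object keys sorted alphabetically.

After op 1 (add /ty/1 93): {"af":[{"d":18,"y":22,"yj":83},{"bm":62,"hj":51,"pet":35,"pjc":26},{"fdy":50,"qk":36,"unl":44},{"dcr":34,"gl":93,"zn":38}],"cau":{"cew":{"cw":75,"gu":73,"pc":23},"ftv":[7,4,47],"ylg":{"bx":33,"cy":77},"zdi":{"fg":17,"i":32,"sae":42,"xto":34}},"ty":[{"arm":66,"kts":95,"vo":67},93,{"c":69,"mnr":20},{"fpe":29,"rde":35,"u":46,"xl":29}],"x":{"uyg":{"a":49,"rt":29,"sia":0},"vs":[68,77,10]}}
After op 2 (add /ty/1 42): {"af":[{"d":18,"y":22,"yj":83},{"bm":62,"hj":51,"pet":35,"pjc":26},{"fdy":50,"qk":36,"unl":44},{"dcr":34,"gl":93,"zn":38}],"cau":{"cew":{"cw":75,"gu":73,"pc":23},"ftv":[7,4,47],"ylg":{"bx":33,"cy":77},"zdi":{"fg":17,"i":32,"sae":42,"xto":34}},"ty":[{"arm":66,"kts":95,"vo":67},42,93,{"c":69,"mnr":20},{"fpe":29,"rde":35,"u":46,"xl":29}],"x":{"uyg":{"a":49,"rt":29,"sia":0},"vs":[68,77,10]}}
After op 3 (add /x/n 31): {"af":[{"d":18,"y":22,"yj":83},{"bm":62,"hj":51,"pet":35,"pjc":26},{"fdy":50,"qk":36,"unl":44},{"dcr":34,"gl":93,"zn":38}],"cau":{"cew":{"cw":75,"gu":73,"pc":23},"ftv":[7,4,47],"ylg":{"bx":33,"cy":77},"zdi":{"fg":17,"i":32,"sae":42,"xto":34}},"ty":[{"arm":66,"kts":95,"vo":67},42,93,{"c":69,"mnr":20},{"fpe":29,"rde":35,"u":46,"xl":29}],"x":{"n":31,"uyg":{"a":49,"rt":29,"sia":0},"vs":[68,77,10]}}
After op 4 (add /af/3 64): {"af":[{"d":18,"y":22,"yj":83},{"bm":62,"hj":51,"pet":35,"pjc":26},{"fdy":50,"qk":36,"unl":44},64,{"dcr":34,"gl":93,"zn":38}],"cau":{"cew":{"cw":75,"gu":73,"pc":23},"ftv":[7,4,47],"ylg":{"bx":33,"cy":77},"zdi":{"fg":17,"i":32,"sae":42,"xto":34}},"ty":[{"arm":66,"kts":95,"vo":67},42,93,{"c":69,"mnr":20},{"fpe":29,"rde":35,"u":46,"xl":29}],"x":{"n":31,"uyg":{"a":49,"rt":29,"sia":0},"vs":[68,77,10]}}
After op 5 (remove /af/1/hj): {"af":[{"d":18,"y":22,"yj":83},{"bm":62,"pet":35,"pjc":26},{"fdy":50,"qk":36,"unl":44},64,{"dcr":34,"gl":93,"zn":38}],"cau":{"cew":{"cw":75,"gu":73,"pc":23},"ftv":[7,4,47],"ylg":{"bx":33,"cy":77},"zdi":{"fg":17,"i":32,"sae":42,"xto":34}},"ty":[{"arm":66,"kts":95,"vo":67},42,93,{"c":69,"mnr":20},{"fpe":29,"rde":35,"u":46,"xl":29}],"x":{"n":31,"uyg":{"a":49,"rt":29,"sia":0},"vs":[68,77,10]}}
After op 6 (remove /af/0/y): {"af":[{"d":18,"yj":83},{"bm":62,"pet":35,"pjc":26},{"fdy":50,"qk":36,"unl":44},64,{"dcr":34,"gl":93,"zn":38}],"cau":{"cew":{"cw":75,"gu":73,"pc":23},"ftv":[7,4,47],"ylg":{"bx":33,"cy":77},"zdi":{"fg":17,"i":32,"sae":42,"xto":34}},"ty":[{"arm":66,"kts":95,"vo":67},42,93,{"c":69,"mnr":20},{"fpe":29,"rde":35,"u":46,"xl":29}],"x":{"n":31,"uyg":{"a":49,"rt":29,"sia":0},"vs":[68,77,10]}}
After op 7 (replace /af/2 20): {"af":[{"d":18,"yj":83},{"bm":62,"pet":35,"pjc":26},20,64,{"dcr":34,"gl":93,"zn":38}],"cau":{"cew":{"cw":75,"gu":73,"pc":23},"ftv":[7,4,47],"ylg":{"bx":33,"cy":77},"zdi":{"fg":17,"i":32,"sae":42,"xto":34}},"ty":[{"arm":66,"kts":95,"vo":67},42,93,{"c":69,"mnr":20},{"fpe":29,"rde":35,"u":46,"xl":29}],"x":{"n":31,"uyg":{"a":49,"rt":29,"sia":0},"vs":[68,77,10]}}
After op 8 (add /ty/4/mi 49): {"af":[{"d":18,"yj":83},{"bm":62,"pet":35,"pjc":26},20,64,{"dcr":34,"gl":93,"zn":38}],"cau":{"cew":{"cw":75,"gu":73,"pc":23},"ftv":[7,4,47],"ylg":{"bx":33,"cy":77},"zdi":{"fg":17,"i":32,"sae":42,"xto":34}},"ty":[{"arm":66,"kts":95,"vo":67},42,93,{"c":69,"mnr":20},{"fpe":29,"mi":49,"rde":35,"u":46,"xl":29}],"x":{"n":31,"uyg":{"a":49,"rt":29,"sia":0},"vs":[68,77,10]}}
After op 9 (add /ty/2 46): {"af":[{"d":18,"yj":83},{"bm":62,"pet":35,"pjc":26},20,64,{"dcr":34,"gl":93,"zn":38}],"cau":{"cew":{"cw":75,"gu":73,"pc":23},"ftv":[7,4,47],"ylg":{"bx":33,"cy":77},"zdi":{"fg":17,"i":32,"sae":42,"xto":34}},"ty":[{"arm":66,"kts":95,"vo":67},42,46,93,{"c":69,"mnr":20},{"fpe":29,"mi":49,"rde":35,"u":46,"xl":29}],"x":{"n":31,"uyg":{"a":49,"rt":29,"sia":0},"vs":[68,77,10]}}
After op 10 (replace /af/4 65): {"af":[{"d":18,"yj":83},{"bm":62,"pet":35,"pjc":26},20,64,65],"cau":{"cew":{"cw":75,"gu":73,"pc":23},"ftv":[7,4,47],"ylg":{"bx":33,"cy":77},"zdi":{"fg":17,"i":32,"sae":42,"xto":34}},"ty":[{"arm":66,"kts":95,"vo":67},42,46,93,{"c":69,"mnr":20},{"fpe":29,"mi":49,"rde":35,"u":46,"xl":29}],"x":{"n":31,"uyg":{"a":49,"rt":29,"sia":0},"vs":[68,77,10]}}
After op 11 (add /cau/cew/pc 3): {"af":[{"d":18,"yj":83},{"bm":62,"pet":35,"pjc":26},20,64,65],"cau":{"cew":{"cw":75,"gu":73,"pc":3},"ftv":[7,4,47],"ylg":{"bx":33,"cy":77},"zdi":{"fg":17,"i":32,"sae":42,"xto":34}},"ty":[{"arm":66,"kts":95,"vo":67},42,46,93,{"c":69,"mnr":20},{"fpe":29,"mi":49,"rde":35,"u":46,"xl":29}],"x":{"n":31,"uyg":{"a":49,"rt":29,"sia":0},"vs":[68,77,10]}}

Answer: {"af":[{"d":18,"yj":83},{"bm":62,"pet":35,"pjc":26},20,64,65],"cau":{"cew":{"cw":75,"gu":73,"pc":3},"ftv":[7,4,47],"ylg":{"bx":33,"cy":77},"zdi":{"fg":17,"i":32,"sae":42,"xto":34}},"ty":[{"arm":66,"kts":95,"vo":67},42,46,93,{"c":69,"mnr":20},{"fpe":29,"mi":49,"rde":35,"u":46,"xl":29}],"x":{"n":31,"uyg":{"a":49,"rt":29,"sia":0},"vs":[68,77,10]}}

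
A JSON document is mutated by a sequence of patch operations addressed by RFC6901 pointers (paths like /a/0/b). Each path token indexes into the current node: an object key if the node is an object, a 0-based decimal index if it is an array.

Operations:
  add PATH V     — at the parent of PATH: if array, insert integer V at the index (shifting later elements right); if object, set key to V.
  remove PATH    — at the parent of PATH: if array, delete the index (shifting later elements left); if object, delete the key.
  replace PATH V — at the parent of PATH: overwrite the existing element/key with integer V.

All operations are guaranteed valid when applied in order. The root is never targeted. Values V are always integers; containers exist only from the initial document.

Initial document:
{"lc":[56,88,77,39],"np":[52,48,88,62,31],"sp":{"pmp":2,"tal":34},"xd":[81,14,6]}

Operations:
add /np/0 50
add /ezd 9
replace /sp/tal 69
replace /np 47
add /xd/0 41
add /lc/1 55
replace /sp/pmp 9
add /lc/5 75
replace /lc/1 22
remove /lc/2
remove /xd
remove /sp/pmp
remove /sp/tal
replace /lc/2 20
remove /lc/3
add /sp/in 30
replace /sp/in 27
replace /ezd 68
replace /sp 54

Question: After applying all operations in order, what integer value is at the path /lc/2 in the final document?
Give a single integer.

Answer: 20

Derivation:
After op 1 (add /np/0 50): {"lc":[56,88,77,39],"np":[50,52,48,88,62,31],"sp":{"pmp":2,"tal":34},"xd":[81,14,6]}
After op 2 (add /ezd 9): {"ezd":9,"lc":[56,88,77,39],"np":[50,52,48,88,62,31],"sp":{"pmp":2,"tal":34},"xd":[81,14,6]}
After op 3 (replace /sp/tal 69): {"ezd":9,"lc":[56,88,77,39],"np":[50,52,48,88,62,31],"sp":{"pmp":2,"tal":69},"xd":[81,14,6]}
After op 4 (replace /np 47): {"ezd":9,"lc":[56,88,77,39],"np":47,"sp":{"pmp":2,"tal":69},"xd":[81,14,6]}
After op 5 (add /xd/0 41): {"ezd":9,"lc":[56,88,77,39],"np":47,"sp":{"pmp":2,"tal":69},"xd":[41,81,14,6]}
After op 6 (add /lc/1 55): {"ezd":9,"lc":[56,55,88,77,39],"np":47,"sp":{"pmp":2,"tal":69},"xd":[41,81,14,6]}
After op 7 (replace /sp/pmp 9): {"ezd":9,"lc":[56,55,88,77,39],"np":47,"sp":{"pmp":9,"tal":69},"xd":[41,81,14,6]}
After op 8 (add /lc/5 75): {"ezd":9,"lc":[56,55,88,77,39,75],"np":47,"sp":{"pmp":9,"tal":69},"xd":[41,81,14,6]}
After op 9 (replace /lc/1 22): {"ezd":9,"lc":[56,22,88,77,39,75],"np":47,"sp":{"pmp":9,"tal":69},"xd":[41,81,14,6]}
After op 10 (remove /lc/2): {"ezd":9,"lc":[56,22,77,39,75],"np":47,"sp":{"pmp":9,"tal":69},"xd":[41,81,14,6]}
After op 11 (remove /xd): {"ezd":9,"lc":[56,22,77,39,75],"np":47,"sp":{"pmp":9,"tal":69}}
After op 12 (remove /sp/pmp): {"ezd":9,"lc":[56,22,77,39,75],"np":47,"sp":{"tal":69}}
After op 13 (remove /sp/tal): {"ezd":9,"lc":[56,22,77,39,75],"np":47,"sp":{}}
After op 14 (replace /lc/2 20): {"ezd":9,"lc":[56,22,20,39,75],"np":47,"sp":{}}
After op 15 (remove /lc/3): {"ezd":9,"lc":[56,22,20,75],"np":47,"sp":{}}
After op 16 (add /sp/in 30): {"ezd":9,"lc":[56,22,20,75],"np":47,"sp":{"in":30}}
After op 17 (replace /sp/in 27): {"ezd":9,"lc":[56,22,20,75],"np":47,"sp":{"in":27}}
After op 18 (replace /ezd 68): {"ezd":68,"lc":[56,22,20,75],"np":47,"sp":{"in":27}}
After op 19 (replace /sp 54): {"ezd":68,"lc":[56,22,20,75],"np":47,"sp":54}
Value at /lc/2: 20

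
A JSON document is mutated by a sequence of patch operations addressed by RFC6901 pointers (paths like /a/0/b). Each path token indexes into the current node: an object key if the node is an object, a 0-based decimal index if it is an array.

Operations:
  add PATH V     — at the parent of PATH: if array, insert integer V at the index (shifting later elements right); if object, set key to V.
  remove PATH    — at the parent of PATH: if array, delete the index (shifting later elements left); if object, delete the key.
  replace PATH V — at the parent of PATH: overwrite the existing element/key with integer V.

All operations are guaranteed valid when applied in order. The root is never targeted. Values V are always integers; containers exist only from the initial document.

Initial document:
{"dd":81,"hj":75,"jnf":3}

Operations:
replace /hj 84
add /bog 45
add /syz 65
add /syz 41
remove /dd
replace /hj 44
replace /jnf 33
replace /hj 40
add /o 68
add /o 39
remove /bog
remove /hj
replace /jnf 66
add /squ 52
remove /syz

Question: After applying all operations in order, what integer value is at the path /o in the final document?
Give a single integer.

Answer: 39

Derivation:
After op 1 (replace /hj 84): {"dd":81,"hj":84,"jnf":3}
After op 2 (add /bog 45): {"bog":45,"dd":81,"hj":84,"jnf":3}
After op 3 (add /syz 65): {"bog":45,"dd":81,"hj":84,"jnf":3,"syz":65}
After op 4 (add /syz 41): {"bog":45,"dd":81,"hj":84,"jnf":3,"syz":41}
After op 5 (remove /dd): {"bog":45,"hj":84,"jnf":3,"syz":41}
After op 6 (replace /hj 44): {"bog":45,"hj":44,"jnf":3,"syz":41}
After op 7 (replace /jnf 33): {"bog":45,"hj":44,"jnf":33,"syz":41}
After op 8 (replace /hj 40): {"bog":45,"hj":40,"jnf":33,"syz":41}
After op 9 (add /o 68): {"bog":45,"hj":40,"jnf":33,"o":68,"syz":41}
After op 10 (add /o 39): {"bog":45,"hj":40,"jnf":33,"o":39,"syz":41}
After op 11 (remove /bog): {"hj":40,"jnf":33,"o":39,"syz":41}
After op 12 (remove /hj): {"jnf":33,"o":39,"syz":41}
After op 13 (replace /jnf 66): {"jnf":66,"o":39,"syz":41}
After op 14 (add /squ 52): {"jnf":66,"o":39,"squ":52,"syz":41}
After op 15 (remove /syz): {"jnf":66,"o":39,"squ":52}
Value at /o: 39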